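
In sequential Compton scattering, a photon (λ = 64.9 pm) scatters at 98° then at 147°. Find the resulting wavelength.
72.1252 pm

Apply Compton shift twice:

First scattering at θ₁ = 98°:
Δλ₁ = λ_C(1 - cos(98°))
Δλ₁ = 2.4263 × 1.1392
Δλ₁ = 2.7640 pm

After first scattering:
λ₁ = 64.9 + 2.7640 = 67.6640 pm

Second scattering at θ₂ = 147°:
Δλ₂ = λ_C(1 - cos(147°))
Δλ₂ = 2.4263 × 1.8387
Δλ₂ = 4.4612 pm

Final wavelength:
λ₂ = 67.6640 + 4.4612 = 72.1252 pm

Total shift: Δλ_total = 2.7640 + 4.4612 = 7.2252 pm

(Intermediate values are shown rounded; full precision is carried through to the final answer.)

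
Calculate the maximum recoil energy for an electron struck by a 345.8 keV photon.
198.8654 keV

Maximum energy transfer occurs at θ = 180° (backscattering).

Initial photon: E₀ = 345.8 keV → λ₀ = 3.5854 pm

Maximum Compton shift (at 180°):
Δλ_max = 2λ_C = 2 × 2.4263 = 4.8526 pm

Final wavelength:
λ' = 3.5854 + 4.8526 = 8.4381 pm

Minimum photon energy (maximum energy to electron):
E'_min = hc/λ' = 146.9346 keV

Maximum electron kinetic energy:
K_max = E₀ - E'_min = 345.8000 - 146.9346 = 198.8654 keV

(Intermediate values are shown rounded; full precision is carried through to the final answer.)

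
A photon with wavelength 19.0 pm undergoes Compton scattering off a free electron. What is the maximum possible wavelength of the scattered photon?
23.8526 pm (at θ = 180°)

The Compton shift is Δλ = λ_C(1 − cos θ).

Since cos θ ranges from −1 to 1, the factor (1 − cos θ) ranges from 0 to 2; the maximum shift occurs at θ = 180° (backscattering):
Δλ_max = 2λ_C = 2 × 2.4263 pm = 4.8526 pm

Maximum scattered wavelength:
λ'_max = λ₀ + Δλ_max = 19.0 + 4.8526 = 23.8526 pm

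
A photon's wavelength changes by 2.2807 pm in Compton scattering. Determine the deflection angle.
86.56°

From the Compton formula Δλ = λ_C(1 - cos θ), we can solve for θ:

cos θ = 1 - Δλ/λ_C

Given:
- Δλ = 2.2807 pm
- λ_C = h/(m_e·c) ≈ 2.42631024 pm

cos θ = 1 - 2.2807/2.42631024
cos θ = 1 - 0.939987
cos θ = 0.060013

θ = arccos(0.060013)
θ = 86.56°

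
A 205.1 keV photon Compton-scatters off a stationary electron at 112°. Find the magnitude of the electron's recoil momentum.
1.5101e-22 kg·m/s

The electron is initially at rest, so by conservation of momentum:
p⃗_e = p⃗₀ − p⃗'  (incident photon momentum minus scattered photon momentum)

Photon momentum magnitudes (p = h/λ = E/c):
λ₀ = hc/E₀ = 6.0451 pm → p₀ = h/λ₀ = 1.0961e-22 kg·m/s
Δλ = λ_C(1 − cos 112°) = 3.3352 pm
λ' = 9.3803 pm → p' = h/λ' = 7.0638e-23 kg·m/s

The scattered photon makes angle θ = 112° with the incident direction, so by the law of cosines:
|p⃗_e|² = p₀² + p'² − 2p₀p'cos θ
|p⃗_e|² = (1.0961e-22)² + (7.0638e-23)² − 2·1.0961e-22·7.0638e-23·cos(112°)
|p⃗_e| = 1.5101e-22 kg·m/s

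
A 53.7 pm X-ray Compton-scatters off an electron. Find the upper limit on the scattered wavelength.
58.5526 pm (at θ = 180°)

The Compton shift is Δλ = λ_C(1 − cos θ).

Since cos θ ranges from −1 to 1, the factor (1 − cos θ) ranges from 0 to 2; the maximum shift occurs at θ = 180° (backscattering):
Δλ_max = 2λ_C = 2 × 2.4263 pm = 4.8526 pm

Maximum scattered wavelength:
λ'_max = λ₀ + Δλ_max = 53.7 + 4.8526 = 58.5526 pm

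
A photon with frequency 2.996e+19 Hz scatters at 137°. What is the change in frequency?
8.859e+18 Hz (decrease)

Convert frequency to wavelength (c = 299792458 m/s):
λ₀ = c/f₀ = 299792458/2.996e+19 = 1.0006424e-11 m = 10.0064 pm

Calculate Compton shift:
Δλ = λ_C(1 - cos(137°)) = 4.2008 pm

Final wavelength:
λ' = λ₀ + Δλ = 10.0064 + 4.2008 = 14.2072 pm

Final frequency:
f' = c/λ' = 299792458/1.4207225e-11 = 2.1101408e+19 Hz

Frequency shift (decrease):
Δf = f₀ - f' = 2.996e+19 - 2.1101408e+19 = 8.859e+18 Hz

(Intermediate values are shown rounded; full precision is carried through to the final answer.)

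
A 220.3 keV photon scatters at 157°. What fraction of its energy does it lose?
0.4529 (or 45.29%)

Calculate initial and final photon energies:

Initial: E₀ = 220.3 keV → λ₀ = 5.6280 pm
Compton shift: Δλ = 4.6597 pm
Final wavelength: λ' = 10.2877 pm
Final energy: E' = 120.5168 keV

Fractional energy loss:
(E₀ - E')/E₀ = (220.3000 - 120.5168)/220.3000
= 99.7832/220.3000
= 0.4529
= 45.29%

(Intermediate values are shown rounded; full precision is carried through to the final answer.)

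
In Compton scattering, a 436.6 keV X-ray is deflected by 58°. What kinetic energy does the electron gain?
125.1076 keV

By energy conservation: K_e = E_initial - E_final

First find the scattered photon energy:
Initial wavelength: λ = hc/E = 2.8398 pm
Compton shift: Δλ = λ_C(1 - cos(58°)) = 1.1406 pm
Final wavelength: λ' = 2.8398 + 1.1406 = 3.9803 pm
Final photon energy: E' = hc/λ' = 311.4924 keV

Electron kinetic energy:
K_e = E - E' = 436.6000 - 311.4924 = 125.1076 keV

(Intermediate values are shown rounded; full precision is carried through to the final answer.)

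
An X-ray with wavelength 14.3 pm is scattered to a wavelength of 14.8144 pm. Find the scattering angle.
38.00°

First find the wavelength shift:
Δλ = λ' - λ = 14.8144 - 14.3 = 0.5144 pm

Using Δλ = λ_C(1 - cos θ), with λ_C = h/(m_e·c) ≈ 2.42631024 pm:
cos θ = 1 - Δλ/λ_C
cos θ = 1 - 0.5144/2.42631024
cos θ = 0.787991

θ = arccos(0.787991)
θ = 38.00°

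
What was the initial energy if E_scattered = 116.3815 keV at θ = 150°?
202.4000 keV

Convert final energy to wavelength (hc ≈ 1239.842 keV·pm):
λ' = hc/E' = 1239.842 / 116.3815 = 10.6533 pm

Calculate the Compton shift:
Δλ = λ_C(1 - cos(150°))
Δλ = 2.4263 × (1 - cos(150°))
Δλ = 4.5276 pm

Initial wavelength:
λ = λ' - Δλ = 10.6533 - 4.5276 = 6.1257 pm

Initial energy:
E = hc/λ = 1239.842 / 6.1257 = 202.4000 keV

(Intermediate values are shown rounded; full precision is carried through to the final answer.)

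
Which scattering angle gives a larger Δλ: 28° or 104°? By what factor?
104° produces the larger shift by a factor of 10.610

Calculate both shifts using Δλ = λ_C(1 - cos θ):

For θ₁ = 28°:
Δλ₁ = 2.4263 × (1 - cos(28°))
Δλ₁ = 2.4263 × 0.1171
Δλ₁ = 0.2840 pm

For θ₂ = 104°:
Δλ₂ = 2.4263 × (1 - cos(104°))
Δλ₂ = 2.4263 × 1.2419
Δλ₂ = 3.0133 pm

The 104° angle produces the larger shift.
Ratio: 3.0133/0.2840 = 10.610

(Intermediate values are shown rounded; full precision is carried through to the final answer.)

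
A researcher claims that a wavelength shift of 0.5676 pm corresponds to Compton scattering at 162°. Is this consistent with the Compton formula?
No, inconsistent

Calculate the expected shift for θ = 162°:

Δλ_expected = λ_C(1 - cos(162°))
Δλ_expected = 2.4263 × (1 - cos(162°))
Δλ_expected = 2.4263 × 1.9511
Δλ_expected = 4.7339 pm

Given shift: 0.5676 pm
Expected shift: 4.7339 pm
Difference: 4.1662 pm

The values do not match. The given shift corresponds to θ ≈ 40.0°, not 162°.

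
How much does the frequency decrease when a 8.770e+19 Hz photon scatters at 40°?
1.249e+19 Hz (decrease)

Convert frequency to wavelength (c = 299792458 m/s):
λ₀ = c/f₀ = 299792458/8.770e+19 = 3.4183861e-12 m = 3.4184 pm

Calculate Compton shift:
Δλ = λ_C(1 - cos(40°)) = 0.5676 pm

Final wavelength:
λ' = λ₀ + Δλ = 3.4184 + 0.5676 = 3.9860 pm

Final frequency:
f' = c/λ' = 299792458/3.9860348e-12 = 7.5210697e+19 Hz

Frequency shift (decrease):
Δf = f₀ - f' = 8.770e+19 - 7.5210697e+19 = 1.249e+19 Hz

(Intermediate values are shown rounded; full precision is carried through to the final answer.)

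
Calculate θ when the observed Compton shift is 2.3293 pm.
87.71°

From the Compton formula Δλ = λ_C(1 - cos θ), we can solve for θ:

cos θ = 1 - Δλ/λ_C

Given:
- Δλ = 2.3293 pm
- λ_C = h/(m_e·c) ≈ 2.42631024 pm

cos θ = 1 - 2.3293/2.42631024
cos θ = 1 - 0.960017
cos θ = 0.039983

θ = arccos(0.039983)
θ = 87.71°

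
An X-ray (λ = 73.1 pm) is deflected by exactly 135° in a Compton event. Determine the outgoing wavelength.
77.2420 pm

Using the Compton formula: λ' = λ + λ_C(1 − cos θ)

For θ = 135°, cos θ = -√2/2 (exact) ≈ -0.7071, so:
1 − cos 135° = 1 − (-√2/2) ≈ 1.7071

Δλ = λ_C × 1.7071 = 2.4263 × 1.7071 = 4.1420 pm

λ' = 73.1 + 4.1420 = 77.2420 pm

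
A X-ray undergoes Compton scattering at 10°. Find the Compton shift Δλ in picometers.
0.0369 pm

Using the Compton scattering formula:
Δλ = λ_C(1 - cos θ)

where λ_C = h/(m_e·c) ≈ 2.4263 pm is the Compton wavelength of an electron.

For θ = 10°:
cos(10°) = 0.9848
1 - cos(10°) = 0.0152

Δλ = 2.4263 × 0.0152
Δλ = 0.0369 pm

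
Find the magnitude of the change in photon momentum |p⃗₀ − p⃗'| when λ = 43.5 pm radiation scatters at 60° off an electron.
1.5030e-23 kg·m/s

Photon momentum magnitude is p = h/λ.

Initial momentum:
p₀ = h/λ = 6.6261e-34/4.3500e-11 = 1.5232e-23 kg·m/s

After scattering:
λ' = λ + Δλ = 43.5 + 1.2132 = 44.7132 pm
p' = h/λ' = 6.6261e-34/4.4713e-11 = 1.4819e-23 kg·m/s

Momentum is a vector; the scattered photon's direction makes angle θ = 60° with the incident direction. The magnitude of the vector change Δp⃗ = p⃗₀ − p⃗' is found from the law of cosines:
|Δp⃗|² = p₀² + p'² − 2p₀p'cos θ
|Δp⃗|² = (1.5232e-23)² + (1.4819e-23)² − 2·1.5232e-23·1.4819e-23·cos(60°)
|Δp⃗| = 1.5030e-23 kg·m/s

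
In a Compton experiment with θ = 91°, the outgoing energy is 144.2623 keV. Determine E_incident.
202.3999 keV

Convert final energy to wavelength (hc ≈ 1239.842 keV·pm):
λ' = hc/E' = 1239.842 / 144.2623 = 8.5944 pm

Calculate the Compton shift:
Δλ = λ_C(1 - cos(91°))
Δλ = 2.4263 × (1 - cos(91°))
Δλ = 2.4687 pm

Initial wavelength:
λ = λ' - Δλ = 8.5944 - 2.4687 = 6.1257 pm

Initial energy:
E = hc/λ = 1239.842 / 6.1257 = 202.3999 keV

(Intermediate values are shown rounded; full precision is carried through to the final answer.)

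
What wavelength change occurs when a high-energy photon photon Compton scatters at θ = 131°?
4.0181 pm

Using the Compton scattering formula:
Δλ = λ_C(1 - cos θ)

where λ_C = h/(m_e·c) ≈ 2.4263 pm is the Compton wavelength of an electron.

For θ = 131°:
cos(131°) = -0.6561
1 - cos(131°) = 1.6561

Δλ = 2.4263 × 1.6561
Δλ = 4.0181 pm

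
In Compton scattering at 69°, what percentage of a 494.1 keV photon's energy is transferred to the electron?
0.3829 (or 38.29%)

Calculate initial and final photon energies:

Initial: E₀ = 494.1 keV → λ₀ = 2.5093 pm
Compton shift: Δλ = 1.5568 pm
Final wavelength: λ' = 4.0661 pm
Final energy: E' = 304.9223 keV

Fractional energy loss:
(E₀ - E')/E₀ = (494.1000 - 304.9223)/494.1000
= 189.1777/494.1000
= 0.3829
= 38.29%

(Intermediate values are shown rounded; full precision is carried through to the final answer.)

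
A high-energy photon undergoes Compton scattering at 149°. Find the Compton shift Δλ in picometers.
4.5061 pm

Using the Compton scattering formula:
Δλ = λ_C(1 - cos θ)

where λ_C = h/(m_e·c) ≈ 2.4263 pm is the Compton wavelength of an electron.

For θ = 149°:
cos(149°) = -0.8572
1 - cos(149°) = 1.8572

Δλ = 2.4263 × 1.8572
Δλ = 4.5061 pm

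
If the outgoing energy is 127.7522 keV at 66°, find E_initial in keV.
150.0000 keV

Convert final energy to wavelength (hc ≈ 1239.842 keV·pm):
λ' = hc/E' = 1239.842 / 127.7522 = 9.7051 pm

Calculate the Compton shift:
Δλ = λ_C(1 - cos(66°))
Δλ = 2.4263 × (1 - cos(66°))
Δλ = 1.4394 pm

Initial wavelength:
λ = λ' - Δλ = 9.7051 - 1.4394 = 8.2656 pm

Initial energy:
E = hc/λ = 1239.842 / 8.2656 = 150.0000 keV

(Intermediate values are shown rounded; full precision is carried through to the final answer.)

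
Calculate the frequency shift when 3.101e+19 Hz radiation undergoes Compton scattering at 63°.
3.737e+18 Hz (decrease)

Convert frequency to wavelength (c = 299792458 m/s):
λ₀ = c/f₀ = 299792458/3.101e+19 = 9.6676059e-12 m = 9.6676 pm

Calculate Compton shift:
Δλ = λ_C(1 - cos(63°)) = 1.3248 pm

Final wavelength:
λ' = λ₀ + Δλ = 9.6676 + 1.3248 = 10.9924 pm

Final frequency:
f' = c/λ' = 299792458/1.0992394e-11 = 2.7272717e+19 Hz

Frequency shift (decrease):
Δf = f₀ - f' = 3.101e+19 - 2.7272717e+19 = 3.737e+18 Hz

(Intermediate values are shown rounded; full precision is carried through to the final answer.)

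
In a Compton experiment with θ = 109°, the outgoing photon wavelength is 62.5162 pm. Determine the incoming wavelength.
59.3000 pm

From λ' = λ + Δλ, we have λ = λ' - Δλ

First calculate the Compton shift:
Δλ = λ_C(1 - cos θ)
Δλ = 2.4263 × (1 - cos(109°))
Δλ = 2.4263 × 1.3256
Δλ = 3.2162 pm

Initial wavelength:
λ = λ' - Δλ
λ = 62.5162 - 3.2162
λ = 59.3000 pm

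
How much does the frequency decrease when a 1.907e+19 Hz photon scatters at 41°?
6.956e+17 Hz (decrease)

Convert frequency to wavelength (c = 299792458 m/s):
λ₀ = c/f₀ = 299792458/1.907e+19 = 1.5720632e-11 m = 15.7206 pm

Calculate Compton shift:
Δλ = λ_C(1 - cos(41°)) = 0.5952 pm

Final wavelength:
λ' = λ₀ + Δλ = 15.7206 + 0.5952 = 16.3158 pm

Final frequency:
f' = c/λ' = 299792458/1.6315783e-11 = 1.8374384e+19 Hz

Frequency shift (decrease):
Δf = f₀ - f' = 1.907e+19 - 1.8374384e+19 = 6.956e+17 Hz

(Intermediate values are shown rounded; full precision is carried through to the final answer.)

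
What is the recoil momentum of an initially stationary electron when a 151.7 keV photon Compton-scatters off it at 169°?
1.3154e-22 kg·m/s

The electron is initially at rest, so by conservation of momentum:
p⃗_e = p⃗₀ − p⃗'  (incident photon momentum minus scattered photon momentum)

Photon momentum magnitudes (p = h/λ = E/c):
λ₀ = hc/E₀ = 8.1730 pm → p₀ = h/λ₀ = 8.1073e-23 kg·m/s
Δλ = λ_C(1 − cos 169°) = 4.8080 pm
λ' = 12.9810 pm → p' = h/λ' = 5.1044e-23 kg·m/s

The scattered photon makes angle θ = 169° with the incident direction, so by the law of cosines:
|p⃗_e|² = p₀² + p'² − 2p₀p'cos θ
|p⃗_e|² = (8.1073e-23)² + (5.1044e-23)² − 2·8.1073e-23·5.1044e-23·cos(169°)
|p⃗_e| = 1.3154e-22 kg·m/s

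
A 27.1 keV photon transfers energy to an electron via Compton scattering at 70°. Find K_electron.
0.9138 keV

By energy conservation: K_e = E_initial - E_final

First find the scattered photon energy:
Initial wavelength: λ = hc/E = 45.7506 pm
Compton shift: Δλ = λ_C(1 - cos(70°)) = 1.5965 pm
Final wavelength: λ' = 45.7506 + 1.5965 = 47.3471 pm
Final photon energy: E' = hc/λ' = 26.1862 keV

Electron kinetic energy:
K_e = E - E' = 27.1000 - 26.1862 = 0.9138 keV

(Intermediate values are shown rounded; full precision is carried through to the final answer.)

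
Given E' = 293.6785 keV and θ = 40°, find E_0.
339.3000 keV

Convert final energy to wavelength (hc ≈ 1239.842 keV·pm):
λ' = hc/E' = 1239.842 / 293.6785 = 4.2218 pm

Calculate the Compton shift:
Δλ = λ_C(1 - cos(40°))
Δλ = 2.4263 × (1 - cos(40°))
Δλ = 0.5676 pm

Initial wavelength:
λ = λ' - Δλ = 4.2218 - 0.5676 = 3.6541 pm

Initial energy:
E = hc/λ = 1239.842 / 3.6541 = 339.3000 keV

(Intermediate values are shown rounded; full precision is carried through to the final answer.)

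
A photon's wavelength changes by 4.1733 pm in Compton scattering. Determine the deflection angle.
136.06°

From the Compton formula Δλ = λ_C(1 - cos θ), we can solve for θ:

cos θ = 1 - Δλ/λ_C

Given:
- Δλ = 4.1733 pm
- λ_C = h/(m_e·c) ≈ 2.42631024 pm

cos θ = 1 - 4.1733/2.42631024
cos θ = 1 - 1.720019
cos θ = -0.720019

θ = arccos(-0.720019)
θ = 136.06°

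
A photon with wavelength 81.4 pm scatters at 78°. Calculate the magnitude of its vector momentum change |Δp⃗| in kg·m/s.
1.0128e-23 kg·m/s

Photon momentum magnitude is p = h/λ.

Initial momentum:
p₀ = h/λ = 6.6261e-34/8.1400e-11 = 8.1401e-24 kg·m/s

After scattering:
λ' = λ + Δλ = 81.4 + 1.9219 = 83.3219 pm
p' = h/λ' = 6.6261e-34/8.3322e-11 = 7.9524e-24 kg·m/s

Momentum is a vector; the scattered photon's direction makes angle θ = 78° with the incident direction. The magnitude of the vector change Δp⃗ = p⃗₀ − p⃗' is found from the law of cosines:
|Δp⃗|² = p₀² + p'² − 2p₀p'cos θ
|Δp⃗|² = (8.1401e-24)² + (7.9524e-24)² − 2·8.1401e-24·7.9524e-24·cos(78°)
|Δp⃗| = 1.0128e-23 kg·m/s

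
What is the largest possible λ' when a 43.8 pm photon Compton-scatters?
48.6526 pm (at θ = 180°)

The Compton shift is Δλ = λ_C(1 − cos θ).

Since cos θ ranges from −1 to 1, the factor (1 − cos θ) ranges from 0 to 2; the maximum shift occurs at θ = 180° (backscattering):
Δλ_max = 2λ_C = 2 × 2.4263 pm = 4.8526 pm

Maximum scattered wavelength:
λ'_max = λ₀ + Δλ_max = 43.8 + 4.8526 = 48.6526 pm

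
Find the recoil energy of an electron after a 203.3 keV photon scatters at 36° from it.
14.3564 keV

By energy conservation: K_e = E_initial - E_final

First find the scattered photon energy:
Initial wavelength: λ = hc/E = 6.0986 pm
Compton shift: Δλ = λ_C(1 - cos(36°)) = 0.4634 pm
Final wavelength: λ' = 6.0986 + 0.4634 = 6.5620 pm
Final photon energy: E' = hc/λ' = 188.9436 keV

Electron kinetic energy:
K_e = E - E' = 203.3000 - 188.9436 = 14.3564 keV

(Intermediate values are shown rounded; full precision is carried through to the final answer.)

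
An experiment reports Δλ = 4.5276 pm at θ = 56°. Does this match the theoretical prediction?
No, inconsistent

Calculate the expected shift for θ = 56°:

Δλ_expected = λ_C(1 - cos(56°))
Δλ_expected = 2.4263 × (1 - cos(56°))
Δλ_expected = 2.4263 × 0.4408
Δλ_expected = 1.0695 pm

Given shift: 4.5276 pm
Expected shift: 1.0695 pm
Difference: 3.4580 pm

The values do not match. The given shift corresponds to θ ≈ 150.0°, not 56°.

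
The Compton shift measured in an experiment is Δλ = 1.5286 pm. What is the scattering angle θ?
68.29°

From the Compton formula Δλ = λ_C(1 - cos θ), we can solve for θ:

cos θ = 1 - Δλ/λ_C

Given:
- Δλ = 1.5286 pm
- λ_C = h/(m_e·c) ≈ 2.42631024 pm

cos θ = 1 - 1.5286/2.42631024
cos θ = 1 - 0.630010
cos θ = 0.369990

θ = arccos(0.369990)
θ = 68.29°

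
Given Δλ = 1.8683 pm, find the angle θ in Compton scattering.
76.70°

From the Compton formula Δλ = λ_C(1 - cos θ), we can solve for θ:

cos θ = 1 - Δλ/λ_C

Given:
- Δλ = 1.8683 pm
- λ_C = h/(m_e·c) ≈ 2.42631024 pm

cos θ = 1 - 1.8683/2.42631024
cos θ = 1 - 0.770017
cos θ = 0.229983

θ = arccos(0.229983)
θ = 76.70°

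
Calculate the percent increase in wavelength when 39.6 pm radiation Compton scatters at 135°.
10.4595%

Calculate the Compton shift:
Δλ = λ_C(1 - cos(135°))
Δλ = 2.4263 × (1 - cos(135°))
Δλ = 2.4263 × 1.7071
Δλ = 4.1420 pm

Percentage change:
(Δλ/λ₀) × 100 = (4.1420/39.6) × 100
= 10.4595%

(Intermediate values are shown rounded; full precision is carried through to the final answer.)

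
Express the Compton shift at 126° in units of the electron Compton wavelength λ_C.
1.5878 λ_C

The Compton shift formula is:
Δλ = λ_C(1 - cos θ)

Dividing both sides by λ_C:
Δλ/λ_C = 1 - cos θ

For θ = 126°:
Δλ/λ_C = 1 - cos(126°)
Δλ/λ_C = 1 - -0.5878
Δλ/λ_C = 1.5878

This means the shift is 1.5878 × λ_C = 3.8525 pm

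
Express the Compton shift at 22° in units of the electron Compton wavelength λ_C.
0.0728 λ_C

The Compton shift formula is:
Δλ = λ_C(1 - cos θ)

Dividing both sides by λ_C:
Δλ/λ_C = 1 - cos θ

For θ = 22°:
Δλ/λ_C = 1 - cos(22°)
Δλ/λ_C = 1 - 0.9272
Δλ/λ_C = 0.0728

This means the shift is 0.0728 × λ_C = 0.1767 pm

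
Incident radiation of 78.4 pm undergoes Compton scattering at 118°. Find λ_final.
81.9654 pm

Using the Compton scattering formula:
λ' = λ + Δλ = λ + λ_C(1 - cos θ)

Given:
- Initial wavelength λ = 78.4 pm
- Scattering angle θ = 118°
- Compton wavelength λ_C ≈ 2.4263 pm

Calculate the shift:
Δλ = 2.4263 × (1 - cos(118°))
Δλ = 2.4263 × 1.4695
Δλ = 3.5654 pm

Final wavelength:
λ' = 78.4 + 3.5654 = 81.9654 pm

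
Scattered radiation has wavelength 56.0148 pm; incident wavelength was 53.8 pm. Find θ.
85.00°

First find the wavelength shift:
Δλ = λ' - λ = 56.0148 - 53.8 = 2.2148 pm

Using Δλ = λ_C(1 - cos θ), with λ_C = h/(m_e·c) ≈ 2.42631024 pm:
cos θ = 1 - Δλ/λ_C
cos θ = 1 - 2.2148/2.42631024
cos θ = 0.087174

θ = arccos(0.087174)
θ = 85.00°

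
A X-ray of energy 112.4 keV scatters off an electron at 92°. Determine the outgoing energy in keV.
91.5579 keV

First convert energy to wavelength:
λ = hc/E, with hc ≈ 1239.842 keV·pm (i.e. 1239.842 eV·nm)

For E = 112.4 keV = 112400 eV:
λ = 1239.842 keV·pm / 112.4 keV
λ = 11.0306 pm

Calculate the Compton shift:
Δλ = λ_C(1 - cos(92°)) = 2.4263 × 1.0349
Δλ = 2.5110 pm

Final wavelength:
λ' = 11.0306 + 2.5110 = 13.5416 pm

Final energy:
E' = hc/λ' = 1239.842 / 13.5416 = 91.5579 keV

(Intermediate values are shown rounded; full precision is carried through to the final answer.)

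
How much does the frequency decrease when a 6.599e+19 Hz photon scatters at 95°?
2.424e+19 Hz (decrease)

Convert frequency to wavelength (c = 299792458 m/s):
λ₀ = c/f₀ = 299792458/6.599e+19 = 4.5429983e-12 m = 4.5430 pm

Calculate Compton shift:
Δλ = λ_C(1 - cos(95°)) = 2.6378 pm

Final wavelength:
λ' = λ₀ + Δλ = 4.5430 + 2.6378 = 7.1808 pm

Final frequency:
f' = c/λ' = 299792458/7.1807754e-12 = 4.1749315e+19 Hz

Frequency shift (decrease):
Δf = f₀ - f' = 6.599e+19 - 4.1749315e+19 = 2.424e+19 Hz

(Intermediate values are shown rounded; full precision is carried through to the final answer.)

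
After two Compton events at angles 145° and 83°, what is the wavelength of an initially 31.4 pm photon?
37.9444 pm

Apply Compton shift twice:

First scattering at θ₁ = 145°:
Δλ₁ = λ_C(1 - cos(145°))
Δλ₁ = 2.4263 × 1.8192
Δλ₁ = 4.4138 pm

After first scattering:
λ₁ = 31.4 + 4.4138 = 35.8138 pm

Second scattering at θ₂ = 83°:
Δλ₂ = λ_C(1 - cos(83°))
Δλ₂ = 2.4263 × 0.8781
Δλ₂ = 2.1306 pm

Final wavelength:
λ₂ = 35.8138 + 2.1306 = 37.9444 pm

Total shift: Δλ_total = 4.4138 + 2.1306 = 6.5444 pm

(Intermediate values are shown rounded; full precision is carried through to the final answer.)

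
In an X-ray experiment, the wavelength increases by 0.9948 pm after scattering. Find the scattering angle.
53.84°

From the Compton formula Δλ = λ_C(1 - cos θ), we can solve for θ:

cos θ = 1 - Δλ/λ_C

Given:
- Δλ = 0.9948 pm
- λ_C = h/(m_e·c) ≈ 2.42631024 pm

cos θ = 1 - 0.9948/2.42631024
cos θ = 1 - 0.410005
cos θ = 0.589995

θ = arccos(0.589995)
θ = 53.84°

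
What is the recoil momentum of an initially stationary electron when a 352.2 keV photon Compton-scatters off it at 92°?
2.2123e-22 kg·m/s

The electron is initially at rest, so by conservation of momentum:
p⃗_e = p⃗₀ − p⃗'  (incident photon momentum minus scattered photon momentum)

Photon momentum magnitudes (p = h/λ = E/c):
λ₀ = hc/E₀ = 3.5203 pm → p₀ = h/λ₀ = 1.8823e-22 kg·m/s
Δλ = λ_C(1 − cos 92°) = 2.5110 pm
λ' = 6.0313 pm → p' = h/λ' = 1.0986e-22 kg·m/s

The scattered photon makes angle θ = 92° with the incident direction, so by the law of cosines:
|p⃗_e|² = p₀² + p'² − 2p₀p'cos θ
|p⃗_e|² = (1.8823e-22)² + (1.0986e-22)² − 2·1.8823e-22·1.0986e-22·cos(92°)
|p⃗_e| = 2.2123e-22 kg·m/s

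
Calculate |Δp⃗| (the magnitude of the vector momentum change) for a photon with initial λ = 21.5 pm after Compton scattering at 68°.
3.3374e-23 kg·m/s

Photon momentum magnitude is p = h/λ.

Initial momentum:
p₀ = h/λ = 6.6261e-34/2.1500e-11 = 3.0819e-23 kg·m/s

After scattering:
λ' = λ + Δλ = 21.5 + 1.5174 = 23.0174 pm
p' = h/λ' = 6.6261e-34/2.3017e-11 = 2.8787e-23 kg·m/s

Momentum is a vector; the scattered photon's direction makes angle θ = 68° with the incident direction. The magnitude of the vector change Δp⃗ = p⃗₀ − p⃗' is found from the law of cosines:
|Δp⃗|² = p₀² + p'² − 2p₀p'cos θ
|Δp⃗|² = (3.0819e-23)² + (2.8787e-23)² − 2·3.0819e-23·2.8787e-23·cos(68°)
|Δp⃗| = 3.3374e-23 kg·m/s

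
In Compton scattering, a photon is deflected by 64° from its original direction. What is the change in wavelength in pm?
1.3627 pm

Using the Compton scattering formula:
Δλ = λ_C(1 - cos θ)

where λ_C = h/(m_e·c) ≈ 2.4263 pm is the Compton wavelength of an electron.

For θ = 64°:
cos(64°) = 0.4384
1 - cos(64°) = 0.5616

Δλ = 2.4263 × 0.5616
Δλ = 1.3627 pm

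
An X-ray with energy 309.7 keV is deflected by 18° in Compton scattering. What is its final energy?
300.7780 keV

First convert energy to wavelength:
λ = hc/E, with hc ≈ 1239.842 keV·pm (i.e. 1239.842 eV·nm)

For E = 309.7 keV = 309700 eV:
λ = 1239.842 keV·pm / 309.7 keV
λ = 4.0034 pm

Calculate the Compton shift:
Δλ = λ_C(1 - cos(18°)) = 2.4263 × 0.0489
Δλ = 0.1188 pm

Final wavelength:
λ' = 4.0034 + 0.1188 = 4.1221 pm

Final energy:
E' = hc/λ' = 1239.842 / 4.1221 = 300.7780 keV

(Intermediate values are shown rounded; full precision is carried through to the final answer.)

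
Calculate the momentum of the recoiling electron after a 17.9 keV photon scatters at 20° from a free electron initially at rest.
3.3189e-24 kg·m/s

The electron is initially at rest, so by conservation of momentum:
p⃗_e = p⃗₀ − p⃗'  (incident photon momentum minus scattered photon momentum)

Photon momentum magnitudes (p = h/λ = E/c):
λ₀ = hc/E₀ = 69.2649 pm → p₀ = h/λ₀ = 9.5663e-24 kg·m/s
Δλ = λ_C(1 − cos 20°) = 0.1463 pm
λ' = 69.4112 pm → p' = h/λ' = 9.5461e-24 kg·m/s

The scattered photon makes angle θ = 20° with the incident direction, so by the law of cosines:
|p⃗_e|² = p₀² + p'² − 2p₀p'cos θ
|p⃗_e|² = (9.5663e-24)² + (9.5461e-24)² − 2·9.5663e-24·9.5461e-24·cos(20°)
|p⃗_e| = 3.3189e-24 kg·m/s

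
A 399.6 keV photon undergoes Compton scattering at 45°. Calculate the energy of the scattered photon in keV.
325.1313 keV

First convert energy to wavelength:
λ = hc/E, with hc ≈ 1239.842 keV·pm (i.e. 1239.842 eV·nm)

For E = 399.6 keV = 399600 eV:
λ = 1239.842 keV·pm / 399.6 keV
λ = 3.1027 pm

Calculate the Compton shift:
Δλ = λ_C(1 - cos(45°)) = 2.4263 × 0.2929
Δλ = 0.7106 pm

Final wavelength:
λ' = 3.1027 + 0.7106 = 3.8134 pm

Final energy:
E' = hc/λ' = 1239.842 / 3.8134 = 325.1313 keV

(Intermediate values are shown rounded; full precision is carried through to the final answer.)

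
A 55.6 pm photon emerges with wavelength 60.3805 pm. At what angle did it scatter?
166.00°

First find the wavelength shift:
Δλ = λ' - λ = 60.3805 - 55.6 = 4.7805 pm

Using Δλ = λ_C(1 - cos θ), with λ_C = h/(m_e·c) ≈ 2.42631024 pm:
cos θ = 1 - Δλ/λ_C
cos θ = 1 - 4.7805/2.42631024
cos θ = -0.970276

θ = arccos(-0.970276)
θ = 166.00°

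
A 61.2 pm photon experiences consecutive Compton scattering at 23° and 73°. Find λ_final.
63.1098 pm

Apply Compton shift twice:

First scattering at θ₁ = 23°:
Δλ₁ = λ_C(1 - cos(23°))
Δλ₁ = 2.4263 × 0.0795
Δλ₁ = 0.1929 pm

After first scattering:
λ₁ = 61.2 + 0.1929 = 61.3929 pm

Second scattering at θ₂ = 73°:
Δλ₂ = λ_C(1 - cos(73°))
Δλ₂ = 2.4263 × 0.7076
Δλ₂ = 1.7169 pm

Final wavelength:
λ₂ = 61.3929 + 1.7169 = 63.1098 pm

Total shift: Δλ_total = 0.1929 + 1.7169 = 1.9098 pm

(Intermediate values are shown rounded; full precision is carried through to the final answer.)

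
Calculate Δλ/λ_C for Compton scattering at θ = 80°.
0.8264 λ_C

The Compton shift formula is:
Δλ = λ_C(1 - cos θ)

Dividing both sides by λ_C:
Δλ/λ_C = 1 - cos θ

For θ = 80°:
Δλ/λ_C = 1 - cos(80°)
Δλ/λ_C = 1 - 0.1736
Δλ/λ_C = 0.8264

This means the shift is 0.8264 × λ_C = 2.0050 pm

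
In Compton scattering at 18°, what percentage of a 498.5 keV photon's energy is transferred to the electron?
0.0456 (or 4.56%)

Calculate initial and final photon energies:

Initial: E₀ = 498.5 keV → λ₀ = 2.4871 pm
Compton shift: Δλ = 0.1188 pm
Final wavelength: λ' = 2.6059 pm
Final energy: E' = 475.7831 keV

Fractional energy loss:
(E₀ - E')/E₀ = (498.5000 - 475.7831)/498.5000
= 22.7169/498.5000
= 0.0456
= 4.56%

(Intermediate values are shown rounded; full precision is carried through to the final answer.)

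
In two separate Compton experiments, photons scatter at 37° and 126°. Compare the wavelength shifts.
126° produces the larger shift by a factor of 7.885

Calculate both shifts using Δλ = λ_C(1 - cos θ):

For θ₁ = 37°:
Δλ₁ = 2.4263 × (1 - cos(37°))
Δλ₁ = 2.4263 × 0.2014
Δλ₁ = 0.4886 pm

For θ₂ = 126°:
Δλ₂ = 2.4263 × (1 - cos(126°))
Δλ₂ = 2.4263 × 1.5878
Δλ₂ = 3.8525 pm

The 126° angle produces the larger shift.
Ratio: 3.8525/0.4886 = 7.885

(Intermediate values are shown rounded; full precision is carried through to the final answer.)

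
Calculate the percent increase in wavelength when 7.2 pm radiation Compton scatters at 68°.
21.0750%

Calculate the Compton shift:
Δλ = λ_C(1 - cos(68°))
Δλ = 2.4263 × (1 - cos(68°))
Δλ = 2.4263 × 0.6254
Δλ = 1.5174 pm

Percentage change:
(Δλ/λ₀) × 100 = (1.5174/7.2) × 100
= 21.0750%

(Intermediate values are shown rounded; full precision is carried through to the final answer.)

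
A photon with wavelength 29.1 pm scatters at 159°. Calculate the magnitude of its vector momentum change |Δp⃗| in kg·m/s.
4.1673e-23 kg·m/s

Photon momentum magnitude is p = h/λ.

Initial momentum:
p₀ = h/λ = 6.6261e-34/2.9100e-11 = 2.2770e-23 kg·m/s

After scattering:
λ' = λ + Δλ = 29.1 + 4.6915 = 33.7915 pm
p' = h/λ' = 6.6261e-34/3.3791e-11 = 1.9609e-23 kg·m/s

Momentum is a vector; the scattered photon's direction makes angle θ = 159° with the incident direction. The magnitude of the vector change Δp⃗ = p⃗₀ − p⃗' is found from the law of cosines:
|Δp⃗|² = p₀² + p'² − 2p₀p'cos θ
|Δp⃗|² = (2.2770e-23)² + (1.9609e-23)² − 2·2.2770e-23·1.9609e-23·cos(159°)
|Δp⃗| = 4.1673e-23 kg·m/s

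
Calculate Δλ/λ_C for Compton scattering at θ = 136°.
1.7193 λ_C

The Compton shift formula is:
Δλ = λ_C(1 - cos θ)

Dividing both sides by λ_C:
Δλ/λ_C = 1 - cos θ

For θ = 136°:
Δλ/λ_C = 1 - cos(136°)
Δλ/λ_C = 1 - -0.7193
Δλ/λ_C = 1.7193

This means the shift is 1.7193 × λ_C = 4.1717 pm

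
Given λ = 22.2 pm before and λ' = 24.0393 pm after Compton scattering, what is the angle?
76.00°

First find the wavelength shift:
Δλ = λ' - λ = 24.0393 - 22.2 = 1.8393 pm

Using Δλ = λ_C(1 - cos θ), with λ_C = h/(m_e·c) ≈ 2.42631024 pm:
cos θ = 1 - Δλ/λ_C
cos θ = 1 - 1.8393/2.42631024
cos θ = 0.241935

θ = arccos(0.241935)
θ = 76.00°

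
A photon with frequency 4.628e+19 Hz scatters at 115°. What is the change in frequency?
1.609e+19 Hz (decrease)

Convert frequency to wavelength (c = 299792458 m/s):
λ₀ = c/f₀ = 299792458/4.628e+19 = 6.4777973e-12 m = 6.4778 pm

Calculate Compton shift:
Δλ = λ_C(1 - cos(115°)) = 3.4517 pm

Final wavelength:
λ' = λ₀ + Δλ = 6.4778 + 3.4517 = 9.9295 pm

Final frequency:
f' = c/λ' = 299792458/9.9295105e-12 = 3.0192068e+19 Hz

Frequency shift (decrease):
Δf = f₀ - f' = 4.628e+19 - 3.0192068e+19 = 1.609e+19 Hz

(Intermediate values are shown rounded; full precision is carried through to the final answer.)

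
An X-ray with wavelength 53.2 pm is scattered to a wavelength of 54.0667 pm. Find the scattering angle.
50.00°

First find the wavelength shift:
Δλ = λ' - λ = 54.0667 - 53.2 = 0.8667 pm

Using Δλ = λ_C(1 - cos θ), with λ_C = h/(m_e·c) ≈ 2.42631024 pm:
cos θ = 1 - Δλ/λ_C
cos θ = 1 - 0.8667/2.42631024
cos θ = 0.642791

θ = arccos(0.642791)
θ = 50.00°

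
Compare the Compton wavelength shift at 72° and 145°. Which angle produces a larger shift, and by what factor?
145° produces the larger shift by a factor of 2.633

Calculate both shifts using Δλ = λ_C(1 - cos θ):

For θ₁ = 72°:
Δλ₁ = 2.4263 × (1 - cos(72°))
Δλ₁ = 2.4263 × 0.6910
Δλ₁ = 1.6765 pm

For θ₂ = 145°:
Δλ₂ = 2.4263 × (1 - cos(145°))
Δλ₂ = 2.4263 × 1.8192
Δλ₂ = 4.4138 pm

The 145° angle produces the larger shift.
Ratio: 4.4138/1.6765 = 2.633

(Intermediate values are shown rounded; full precision is carried through to the final answer.)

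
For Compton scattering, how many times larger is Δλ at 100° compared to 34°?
100° produces the larger shift by a factor of 6.865

Calculate both shifts using Δλ = λ_C(1 - cos θ):

For θ₁ = 34°:
Δλ₁ = 2.4263 × (1 - cos(34°))
Δλ₁ = 2.4263 × 0.1710
Δλ₁ = 0.4148 pm

For θ₂ = 100°:
Δλ₂ = 2.4263 × (1 - cos(100°))
Δλ₂ = 2.4263 × 1.1736
Δλ₂ = 2.8476 pm

The 100° angle produces the larger shift.
Ratio: 2.8476/0.4148 = 6.865

(Intermediate values are shown rounded; full precision is carried through to the final answer.)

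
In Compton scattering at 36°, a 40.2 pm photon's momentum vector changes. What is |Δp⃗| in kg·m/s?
1.0130e-23 kg·m/s

Photon momentum magnitude is p = h/λ.

Initial momentum:
p₀ = h/λ = 6.6261e-34/4.0200e-11 = 1.6483e-23 kg·m/s

After scattering:
λ' = λ + Δλ = 40.2 + 0.4634 = 40.6634 pm
p' = h/λ' = 6.6261e-34/4.0663e-11 = 1.6295e-23 kg·m/s

Momentum is a vector; the scattered photon's direction makes angle θ = 36° with the incident direction. The magnitude of the vector change Δp⃗ = p⃗₀ − p⃗' is found from the law of cosines:
|Δp⃗|² = p₀² + p'² − 2p₀p'cos θ
|Δp⃗|² = (1.6483e-23)² + (1.6295e-23)² − 2·1.6483e-23·1.6295e-23·cos(36°)
|Δp⃗| = 1.0130e-23 kg·m/s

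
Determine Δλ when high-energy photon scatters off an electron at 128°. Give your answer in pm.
3.9201 pm

Using the Compton scattering formula:
Δλ = λ_C(1 - cos θ)

where λ_C = h/(m_e·c) ≈ 2.4263 pm is the Compton wavelength of an electron.

For θ = 128°:
cos(128°) = -0.6157
1 - cos(128°) = 1.6157

Δλ = 2.4263 × 1.6157
Δλ = 3.9201 pm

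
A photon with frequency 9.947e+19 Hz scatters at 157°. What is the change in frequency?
6.040e+19 Hz (decrease)

Convert frequency to wavelength (c = 299792458 m/s):
λ₀ = c/f₀ = 299792458/9.947e+19 = 3.0138982e-12 m = 3.0139 pm

Calculate Compton shift:
Δλ = λ_C(1 - cos(157°)) = 4.6597 pm

Final wavelength:
λ' = λ₀ + Δλ = 3.0139 + 4.6597 = 7.6736 pm

Final frequency:
f' = c/λ' = 299792458/7.6736388e-12 = 3.9067835e+19 Hz

Frequency shift (decrease):
Δf = f₀ - f' = 9.947e+19 - 3.9067835e+19 = 6.040e+19 Hz

(Intermediate values are shown rounded; full precision is carried through to the final answer.)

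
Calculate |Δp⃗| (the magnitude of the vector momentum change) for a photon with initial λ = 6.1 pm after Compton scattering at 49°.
8.5502e-23 kg·m/s

Photon momentum magnitude is p = h/λ.

Initial momentum:
p₀ = h/λ = 6.6261e-34/6.1000e-12 = 1.0862e-22 kg·m/s

After scattering:
λ' = λ + Δλ = 6.1 + 0.8345 = 6.9345 pm
p' = h/λ' = 6.6261e-34/6.9345e-12 = 9.5552e-23 kg·m/s

Momentum is a vector; the scattered photon's direction makes angle θ = 49° with the incident direction. The magnitude of the vector change Δp⃗ = p⃗₀ − p⃗' is found from the law of cosines:
|Δp⃗|² = p₀² + p'² − 2p₀p'cos θ
|Δp⃗|² = (1.0862e-22)² + (9.5552e-23)² − 2·1.0862e-22·9.5552e-23·cos(49°)
|Δp⃗| = 8.5502e-23 kg·m/s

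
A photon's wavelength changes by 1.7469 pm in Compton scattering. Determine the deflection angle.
73.74°

From the Compton formula Δλ = λ_C(1 - cos θ), we can solve for θ:

cos θ = 1 - Δλ/λ_C

Given:
- Δλ = 1.7469 pm
- λ_C = h/(m_e·c) ≈ 2.42631024 pm

cos θ = 1 - 1.7469/2.42631024
cos θ = 1 - 0.719982
cos θ = 0.280018

θ = arccos(0.280018)
θ = 73.74°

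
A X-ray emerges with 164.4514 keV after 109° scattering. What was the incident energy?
286.7999 keV

Convert final energy to wavelength (hc ≈ 1239.842 keV·pm):
λ' = hc/E' = 1239.842 / 164.4514 = 7.5393 pm

Calculate the Compton shift:
Δλ = λ_C(1 - cos(109°))
Δλ = 2.4263 × (1 - cos(109°))
Δλ = 3.2162 pm

Initial wavelength:
λ = λ' - Δλ = 7.5393 - 3.2162 = 4.3230 pm

Initial energy:
E = hc/λ = 1239.842 / 4.3230 = 286.7999 keV

(Intermediate values are shown rounded; full precision is carried through to the final answer.)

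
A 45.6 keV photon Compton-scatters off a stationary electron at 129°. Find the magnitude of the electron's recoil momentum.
4.1221e-23 kg·m/s

The electron is initially at rest, so by conservation of momentum:
p⃗_e = p⃗₀ − p⃗'  (incident photon momentum minus scattered photon momentum)

Photon momentum magnitudes (p = h/λ = E/c):
λ₀ = hc/E₀ = 27.1895 pm → p₀ = h/λ₀ = 2.4370e-23 kg·m/s
Δλ = λ_C(1 − cos 129°) = 3.9532 pm
λ' = 31.1428 pm → p' = h/λ' = 2.1276e-23 kg·m/s

The scattered photon makes angle θ = 129° with the incident direction, so by the law of cosines:
|p⃗_e|² = p₀² + p'² − 2p₀p'cos θ
|p⃗_e|² = (2.4370e-23)² + (2.1276e-23)² − 2·2.4370e-23·2.1276e-23·cos(129°)
|p⃗_e| = 4.1221e-23 kg·m/s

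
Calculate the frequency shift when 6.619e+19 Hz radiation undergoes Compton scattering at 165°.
3.395e+19 Hz (decrease)

Convert frequency to wavelength (c = 299792458 m/s):
λ₀ = c/f₀ = 299792458/6.619e+19 = 4.5292712e-12 m = 4.5293 pm

Calculate Compton shift:
Δλ = λ_C(1 - cos(165°)) = 4.7699 pm

Final wavelength:
λ' = λ₀ + Δλ = 4.5293 + 4.7699 = 9.2992 pm

Final frequency:
f' = c/λ' = 299792458/9.2992171e-12 = 3.2238462e+19 Hz

Frequency shift (decrease):
Δf = f₀ - f' = 6.619e+19 - 3.2238462e+19 = 3.395e+19 Hz

(Intermediate values are shown rounded; full precision is carried through to the final answer.)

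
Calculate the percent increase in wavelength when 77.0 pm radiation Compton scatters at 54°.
1.2989%

Calculate the Compton shift:
Δλ = λ_C(1 - cos(54°))
Δλ = 2.4263 × (1 - cos(54°))
Δλ = 2.4263 × 0.4122
Δλ = 1.0002 pm

Percentage change:
(Δλ/λ₀) × 100 = (1.0002/77.0) × 100
= 1.2989%

(Intermediate values are shown rounded; full precision is carried through to the final answer.)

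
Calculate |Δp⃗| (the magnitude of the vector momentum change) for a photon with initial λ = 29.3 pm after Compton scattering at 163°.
4.1617e-23 kg·m/s

Photon momentum magnitude is p = h/λ.

Initial momentum:
p₀ = h/λ = 6.6261e-34/2.9300e-11 = 2.2615e-23 kg·m/s

After scattering:
λ' = λ + Δλ = 29.3 + 4.7466 = 34.0466 pm
p' = h/λ' = 6.6261e-34/3.4047e-11 = 1.9462e-23 kg·m/s

Momentum is a vector; the scattered photon's direction makes angle θ = 163° with the incident direction. The magnitude of the vector change Δp⃗ = p⃗₀ − p⃗' is found from the law of cosines:
|Δp⃗|² = p₀² + p'² − 2p₀p'cos θ
|Δp⃗|² = (2.2615e-23)² + (1.9462e-23)² − 2·2.2615e-23·1.9462e-23·cos(163°)
|Δp⃗| = 4.1617e-23 kg·m/s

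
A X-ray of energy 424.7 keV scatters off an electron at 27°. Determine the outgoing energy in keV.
389.4235 keV

First convert energy to wavelength:
λ = hc/E, with hc ≈ 1239.842 keV·pm (i.e. 1239.842 eV·nm)

For E = 424.7 keV = 424700 eV:
λ = 1239.842 keV·pm / 424.7 keV
λ = 2.9193 pm

Calculate the Compton shift:
Δλ = λ_C(1 - cos(27°)) = 2.4263 × 0.1090
Δλ = 0.2645 pm

Final wavelength:
λ' = 2.9193 + 0.2645 = 3.1838 pm

Final energy:
E' = hc/λ' = 1239.842 / 3.1838 = 389.4235 keV

(Intermediate values are shown rounded; full precision is carried through to the final answer.)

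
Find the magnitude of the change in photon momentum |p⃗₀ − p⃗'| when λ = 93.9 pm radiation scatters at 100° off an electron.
1.0653e-23 kg·m/s

Photon momentum magnitude is p = h/λ.

Initial momentum:
p₀ = h/λ = 6.6261e-34/9.3900e-11 = 7.0565e-24 kg·m/s

After scattering:
λ' = λ + Δλ = 93.9 + 2.8476 = 96.7476 pm
p' = h/λ' = 6.6261e-34/9.6748e-11 = 6.8488e-24 kg·m/s

Momentum is a vector; the scattered photon's direction makes angle θ = 100° with the incident direction. The magnitude of the vector change Δp⃗ = p⃗₀ − p⃗' is found from the law of cosines:
|Δp⃗|² = p₀² + p'² − 2p₀p'cos θ
|Δp⃗|² = (7.0565e-24)² + (6.8488e-24)² − 2·7.0565e-24·6.8488e-24·cos(100°)
|Δp⃗| = 1.0653e-23 kg·m/s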